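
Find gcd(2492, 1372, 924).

gcd(2492, 1372):
  2492 = 1×1372 + 1120
  1372 = 1×1120 + 252
  1120 = 4×252 + 112
  252 = 2×112 + 28
  112 = 4×28
so gcd(2492, 1372) = 28.
gcd(28, 924) = 28.

28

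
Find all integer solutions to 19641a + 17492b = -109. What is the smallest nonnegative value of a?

3443

gcd(19641, 17492) = 1.
1 divides -109, so solutions exist.
By Bézout, 19641·(2857) + 17492·(-3208) = 1.
Scale by -109/1 = -109: (a₀, b₀) = (-311413, 349672).
General solution: a = -311413 + 17492t, b = 349672 - 19641t for integer t.
a ≥ 0: smallest is -311413 mod 17492 = 3443 (at t = 18), with b = -3866.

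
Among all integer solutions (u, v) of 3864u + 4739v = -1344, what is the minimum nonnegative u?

gcd(4739, 3864) = 7  (4739 = 1*3864 + 875, 3864 = 4*875 + 364, 875 = 2*364 + 147, 364 = 2*147 + 70, 147 = 2*70 + 7, 70 = 10*7).
7 divides -1344, so solutions exist.
Back-substituting, 3864*(-65) + 4739*(53) = 7.
Scale by -1344/7 = -192: (u₀, v₀) = (12480, -10176).
General solution: u = 12480 + 677t, v = -10176 - 552t for integer t.
u ≥ 0: smallest is 12480 mod 677 = 294 (at t = -18), with v = -240.

294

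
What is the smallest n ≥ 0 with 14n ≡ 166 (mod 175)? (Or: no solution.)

no solution

gcd(175, 14):
  175 = 12·14 + 7
  14 = 2·7
so gcd(175, 14) = 7.
7 does not divide 166, so the congruence has no solution.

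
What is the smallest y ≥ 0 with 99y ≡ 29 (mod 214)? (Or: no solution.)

197

gcd(214, 99):
  214 = 2×99 + 16
  99 = 6×16 + 3
  16 = 5×3 + 1
  3 = 3×1
so gcd(214, 99) = 1.
1 divides 29, so solutions exist.
Back-substitute for Bézout coefficients:
  1 = 16 - 5×3
  ... = 99×(-67) + 214×(31)
So 99×(-67) ≡ 1 (mod 214); multiply by 29: y ≡ -1943 (mod 214).
Smallest nonnegative: y = -1943 mod 214 = 197.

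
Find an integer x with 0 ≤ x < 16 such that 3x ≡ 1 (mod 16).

11

gcd(16, 3) = 1  (16 = 5*3 + 1, 3 = 3*1).
Back-substituting, 3*(-5) + 16*(1) = 1.
So 3*-5 ≡ 1 (mod 16), and -5 mod 16 = 11.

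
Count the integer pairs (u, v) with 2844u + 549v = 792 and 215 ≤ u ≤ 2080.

gcd(2844, 549) = 9  (2844 = 5*549 + 99, 549 = 5*99 + 54, 99 = 1*54 + 45, 54 = 1*45 + 9, 45 = 5*9).
Back-substituting, 2844*(-11) + 549*(57) = 9.
Scale by 88: particular solution (-968, 5016); reduce u mod 61: (8, -40).
General solution: u = 8 + 61t, v = -40 - 316t for integer t.
215 ≤ 8 + 61t ≤ 2080 gives t ∈ [4, 33], which is 30 values.

30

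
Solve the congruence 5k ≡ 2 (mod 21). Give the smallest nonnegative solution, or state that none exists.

gcd(21, 5) = 1  (21 = 4×5 + 1, 5 = 5×1).
1 divides 2, so solutions exist.
Back-substituting, 5×(-4) + 21×(1) = 1.
So 5×(-4) ≡ 1 (mod 21); multiply by 2: k ≡ -8 (mod 21).
Smallest nonnegative: k = -8 mod 21 = 13.

13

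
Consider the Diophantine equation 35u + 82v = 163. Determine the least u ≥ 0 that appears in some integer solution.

7

gcd(82, 35) = 1.
1 divides 163, so solutions exist.
By Bézout, 35·(-7) + 82·(3) = 1.
Scale by 163/1 = 163: (u₀, v₀) = (-1141, 489).
General solution: u = -1141 + 82t, v = 489 - 35t for integer t.
u ≥ 0: smallest is -1141 mod 82 = 7 (at t = 14), with v = -1.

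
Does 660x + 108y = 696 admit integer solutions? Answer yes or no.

gcd(660, 108) = 12  (660 = 6×108 + 12, 108 = 9×12).
12 divides 696, so integer solutions exist.

yes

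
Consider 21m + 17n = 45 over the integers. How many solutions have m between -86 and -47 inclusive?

2

gcd(21, 17):
  21 = 1·17 + 4
  17 = 4·4 + 1
  4 = 4·1
so gcd(21, 17) = 1.
Back-substitute for Bézout coefficients:
  1 = 17 - 4·4
  ... = 21·(-4) + 17·(5)
Scale by 45: particular solution (-180, 225); reduce m mod 17: (7, -6).
General solution: m = 7 + 17t, n = -6 - 21t for integer t.
-86 ≤ 7 + 17t ≤ -47 gives t ∈ [-5, -4], which is 2 values.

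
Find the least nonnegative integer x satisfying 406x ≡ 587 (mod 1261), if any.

135

gcd(1261, 406) = 1  (1261 = 3·406 + 43, 406 = 9·43 + 19, 43 = 2·19 + 5, 19 = 3·5 + 4, 5 = 1·4 + 1, 4 = 4·1).
1 divides 587, so solutions exist.
Back-substituting, 406·(-264) + 1261·(85) = 1.
So 406·(-264) ≡ 1 (mod 1261); multiply by 587: x ≡ -154968 (mod 1261).
Smallest nonnegative: x = -154968 mod 1261 = 135.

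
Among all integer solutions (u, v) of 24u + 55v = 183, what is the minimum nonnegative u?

gcd(55, 24) = 1  (55 = 2×24 + 7, 24 = 3×7 + 3, 7 = 2×3 + 1, 3 = 3×1).
1 divides 183, so solutions exist.
Back-substituting, 24×(-16) + 55×(7) = 1.
Scale by 183/1 = 183: (u₀, v₀) = (-2928, 1281).
General solution: u = -2928 + 55t, v = 1281 - 24t for integer t.
u ≥ 0: smallest is -2928 mod 55 = 42 (at t = 54), with v = -15.

42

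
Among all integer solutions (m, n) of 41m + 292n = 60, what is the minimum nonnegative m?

gcd(292, 41) = 1  (292 = 7*41 + 5, 41 = 8*5 + 1, 5 = 5*1).
1 divides 60, so solutions exist.
Back-substituting, 41*(57) + 292*(-8) = 1.
Scale by 60/1 = 60: (m₀, n₀) = (3420, -480).
General solution: m = 3420 + 292t, n = -480 - 41t for integer t.
m ≥ 0: smallest is 3420 mod 292 = 208 (at t = -11), with n = -29.

208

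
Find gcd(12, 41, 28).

1

gcd(41, 12) = 1.
gcd(1, 28) = 1.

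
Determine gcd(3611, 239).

1

gcd(3611, 239):
  3611 = 15*239 + 26
  239 = 9*26 + 5
  26 = 5*5 + 1
  5 = 5*1
so gcd(3611, 239) = 1.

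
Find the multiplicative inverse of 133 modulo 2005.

gcd(2005, 133) = 1.
By Bézout, 133·(-603) + 2005·(40) = 1.
So 133·-603 ≡ 1 (mod 2005), and -603 mod 2005 = 1402.

1402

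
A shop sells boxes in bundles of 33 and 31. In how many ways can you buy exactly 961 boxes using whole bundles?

1

Need nonnegative integers with 33j + 31k = 961.
gcd(33, 31) = 1, and 33·(-15) + 31·(16) = 1.
So (j₀, k₀) = (-14415, 15376); general j = -14415 + 31t, k = 15376 - 33t.
j ≥ 0 ⇒ t ≥ 465; k ≥ 0 ⇒ t ≤ 465. That's 1 value of t.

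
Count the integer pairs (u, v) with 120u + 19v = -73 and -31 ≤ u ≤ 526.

gcd(120, 19):
  120 = 6*19 + 6
  19 = 3*6 + 1
  6 = 6*1
so gcd(120, 19) = 1.
Back-substitute for Bézout coefficients:
  1 = 19 - 3*6
  ... = 120*(-3) + 19*(19)
Scale by -73: particular solution (219, -1387); reduce u mod 19: (10, -67).
General solution: u = 10 + 19t, v = -67 - 120t for integer t.
-31 ≤ 10 + 19t ≤ 526 gives t ∈ [-2, 27], which is 30 values.

30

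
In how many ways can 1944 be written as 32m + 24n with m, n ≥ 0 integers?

gcd(32, 24):
  32 = 1*24 + 8
  24 = 3*8
so gcd(32, 24) = 8.
Back-substitute for Bézout coefficients:
  8 = 32 - 1*24
  ... = 32*(1) + 24*(-1)
Scale by 243: one solution is (243, -243). Reduce m mod 3: (0, 81).
General: m = 0 + 3t, n = 81 - 4t.
m ≥ 0 ⇒ t ≥ 0; n ≥ 0 ⇒ t ≤ 20. So t ∈ [0, 20]: 21 solutions.

21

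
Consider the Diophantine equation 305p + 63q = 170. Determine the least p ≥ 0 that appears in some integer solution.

46

gcd(305, 63) = 1  (305 = 4·63 + 53, 63 = 1·53 + 10, 53 = 5·10 + 3, 10 = 3·3 + 1, 3 = 3·1).
1 divides 170, so solutions exist.
Back-substituting, 305·(-19) + 63·(92) = 1.
Scale by 170/1 = 170: (p₀, q₀) = (-3230, 15640).
General solution: p = -3230 + 63t, q = 15640 - 305t for integer t.
p ≥ 0: smallest is -3230 mod 63 = 46 (at t = 52), with q = -220.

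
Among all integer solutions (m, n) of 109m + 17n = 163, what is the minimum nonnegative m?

16

gcd(109, 17) = 1  (109 = 6·17 + 7, 17 = 2·7 + 3, 7 = 2·3 + 1, 3 = 3·1).
1 divides 163, so solutions exist.
Back-substituting, 109·(5) + 17·(-32) = 1.
Scale by 163/1 = 163: (m₀, n₀) = (815, -5216).
General solution: m = 815 + 17t, n = -5216 - 109t for integer t.
m ≥ 0: smallest is 815 mod 17 = 16 (at t = -47), with n = -93.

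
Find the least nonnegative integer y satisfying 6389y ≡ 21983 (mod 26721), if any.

gcd(26721, 6389) = 1  (26721 = 4×6389 + 1165, 6389 = 5×1165 + 564, 1165 = 2×564 + 37, 564 = 15×37 + 9, 37 = 4×9 + 1, 9 = 9×1).
1 divides 21983, so solutions exist.
Back-substituting, 6389×(-2890) + 26721×(691) = 1.
So 6389×(-2890) ≡ 1 (mod 26721); multiply by 21983: y ≡ -63530870 (mod 26721).
Smallest nonnegative: y = -63530870 mod 26721 = 11668.

11668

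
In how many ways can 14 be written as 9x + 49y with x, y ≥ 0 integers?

0

gcd(49, 9):
  49 = 5*9 + 4
  9 = 2*4 + 1
  4 = 4*1
so gcd(49, 9) = 1.
Back-substitute for Bézout coefficients:
  1 = 9 - 2*4
  ... = 9*(11) + 49*(-2)
Scale by 14: one solution is (154, -28). Reduce x mod 49: (7, -1).
General: x = 7 + 49t, y = -1 - 9t.
x ≥ 0 ⇒ t ≥ 0; y ≥ 0 ⇒ t ≤ -1. So t ∈ [0, -1]: 0 solutions.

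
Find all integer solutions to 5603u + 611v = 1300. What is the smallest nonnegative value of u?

gcd(5603, 611):
  5603 = 9·611 + 104
  611 = 5·104 + 91
  104 = 1·91 + 13
  91 = 7·13
so gcd(5603, 611) = 13.
13 divides 1300, so solutions exist.
Back-substitute for Bézout coefficients:
  13 = 104 - 1·91
  ... = 5603·(6) + 611·(-55)
Scale by 1300/13 = 100: (u₀, v₀) = (600, -5500).
General solution: u = 600 + 47t, v = -5500 - 431t for integer t.
u ≥ 0: smallest is 600 mod 47 = 36 (at t = -12), with v = -328.

36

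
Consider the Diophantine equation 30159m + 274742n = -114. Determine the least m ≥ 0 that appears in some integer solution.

gcd(274742, 30159):
  274742 = 9×30159 + 3311
  30159 = 9×3311 + 360
  3311 = 9×360 + 71
  360 = 5×71 + 5
  71 = 14×5 + 1
  5 = 5×1
so gcd(274742, 30159) = 1.
1 divides -114, so solutions exist.
Back-substitute for Bézout coefficients:
  1 = 71 - 14×5
  ... = 30159×(-54185) + 274742×(5948)
Scale by -114/1 = -114: (m₀, n₀) = (6177090, -678072).
General solution: m = 6177090 + 274742t, n = -678072 - 30159t for integer t.
m ≥ 0: smallest is 6177090 mod 274742 = 132766 (at t = -22), with n = -14574.

132766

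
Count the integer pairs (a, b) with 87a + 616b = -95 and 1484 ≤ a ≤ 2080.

gcd(616, 87):
  616 = 7·87 + 7
  87 = 12·7 + 3
  7 = 2·3 + 1
  3 = 3·1
so gcd(616, 87) = 1.
Back-substitute for Bézout coefficients:
  1 = 7 - 2·3
  ... = 87·(-177) + 616·(25)
Scale by -95: particular solution (16815, -2375); reduce a mod 616: (183, -26).
General solution: a = 183 + 616t, b = -26 - 87t for integer t.
1484 ≤ 183 + 616t ≤ 2080 gives t ∈ [3, 3], which is 1 value.

1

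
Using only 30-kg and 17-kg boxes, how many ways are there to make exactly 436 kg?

Need nonnegative integers with 30j + 17k = 436.
gcd(30, 17) = 1, and 30·(4) + 17·(-7) = 1.
So (j₀, k₀) = (1744, -3052); general j = 1744 + 17t, k = -3052 - 30t.
j ≥ 0 ⇒ t ≥ -102; k ≥ 0 ⇒ t ≤ -102. That's 1 value of t.

1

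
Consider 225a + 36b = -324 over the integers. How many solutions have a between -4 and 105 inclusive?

gcd(225, 36) = 9.
By Bézout, 225*(1) + 36*(-6) = 9.
Particular solution: (0, -9).
General solution: a = 0 + 4t, b = -9 - 25t for integer t.
-4 ≤ 0 + 4t ≤ 105 gives t ∈ [-1, 26], which is 28 values.

28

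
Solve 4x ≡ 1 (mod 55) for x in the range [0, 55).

14

gcd(55, 4) = 1.
By Bézout, 4×(14) + 55×(-1) = 1.
So 4×14 ≡ 1 (mod 55), and 14 mod 55 = 14.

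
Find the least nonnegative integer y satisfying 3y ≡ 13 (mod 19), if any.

gcd(19, 3) = 1.
1 divides 13, so solutions exist.
By Bézout, 3*(-6) + 19*(1) = 1.
So 3*(-6) ≡ 1 (mod 19); multiply by 13: y ≡ -78 (mod 19).
Smallest nonnegative: y = -78 mod 19 = 17.

17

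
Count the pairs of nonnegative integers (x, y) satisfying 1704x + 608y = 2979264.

gcd(1704, 608):
  1704 = 2*608 + 488
  608 = 1*488 + 120
  488 = 4*120 + 8
  120 = 15*8
so gcd(1704, 608) = 8.
Back-substitute for Bézout coefficients:
  8 = 488 - 4*120
  ... = 1704*(5) + 608*(-14)
Scale by 372408: one solution is (1862040, -5213712). Reduce x mod 76: (40, 4788).
General: x = 40 + 76t, y = 4788 - 213t.
x ≥ 0 ⇒ t ≥ 0; y ≥ 0 ⇒ t ≤ 22. So t ∈ [0, 22]: 23 solutions.

23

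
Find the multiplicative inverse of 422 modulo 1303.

176

gcd(1303, 422) = 1.
By Bézout, 422*(176) + 1303*(-57) = 1.
So 422*176 ≡ 1 (mod 1303), and 176 mod 1303 = 176.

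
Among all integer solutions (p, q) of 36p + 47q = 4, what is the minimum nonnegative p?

21

gcd(47, 36):
  47 = 1×36 + 11
  36 = 3×11 + 3
  11 = 3×3 + 2
  3 = 1×2 + 1
  2 = 2×1
so gcd(47, 36) = 1.
1 divides 4, so solutions exist.
Back-substitute for Bézout coefficients:
  1 = 3 - 1×2
  ... = 36×(17) + 47×(-13)
Scale by 4/1 = 4: (p₀, q₀) = (68, -52).
General solution: p = 68 + 47t, q = -52 - 36t for integer t.
p ≥ 0: smallest is 68 mod 47 = 21 (at t = -1), with q = -16.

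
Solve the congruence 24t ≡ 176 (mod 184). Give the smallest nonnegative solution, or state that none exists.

15

gcd(184, 24) = 8.
8 divides 176, so solutions exist.
By Bézout, 24*(8) + 184*(-1) = 8.
So 24*(8) ≡ 8 (mod 184); multiply by 22: t ≡ 176 (mod 23).
Smallest nonnegative: t = 176 mod 23 = 15.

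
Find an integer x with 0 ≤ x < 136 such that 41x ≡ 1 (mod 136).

gcd(136, 41) = 1  (136 = 3*41 + 13, 41 = 3*13 + 2, 13 = 6*2 + 1, 2 = 2*1).
Back-substituting, 41*(-63) + 136*(19) = 1.
So 41*-63 ≡ 1 (mod 136), and -63 mod 136 = 73.

73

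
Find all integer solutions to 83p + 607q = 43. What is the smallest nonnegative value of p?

432

gcd(607, 83) = 1.
1 divides 43, so solutions exist.
By Bézout, 83*(-117) + 607*(16) = 1.
Scale by 43/1 = 43: (p₀, q₀) = (-5031, 688).
General solution: p = -5031 + 607t, q = 688 - 83t for integer t.
p ≥ 0: smallest is -5031 mod 607 = 432 (at t = 9), with q = -59.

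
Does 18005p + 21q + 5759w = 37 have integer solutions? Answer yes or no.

yes

gcd(18005, 21) = 1  (18005 = 857·21 + 8, 21 = 2·8 + 5, 8 = 1·5 + 3, 5 = 1·3 + 2, 3 = 1·2 + 1, 2 = 2·1).
gcd(1, 5759) = 1.
1 divides 37, so integer solutions exist.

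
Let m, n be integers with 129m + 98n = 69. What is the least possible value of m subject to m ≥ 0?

37

gcd(129, 98) = 1.
1 divides 69, so solutions exist.
By Bézout, 129·(19) + 98·(-25) = 1.
Scale by 69/1 = 69: (m₀, n₀) = (1311, -1725).
General solution: m = 1311 + 98t, n = -1725 - 129t for integer t.
m ≥ 0: smallest is 1311 mod 98 = 37 (at t = -13), with n = -48.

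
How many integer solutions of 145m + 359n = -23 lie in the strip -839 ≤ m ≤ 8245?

gcd(359, 145) = 1  (359 = 2*145 + 69, 145 = 2*69 + 7, 69 = 9*7 + 6, 7 = 1*6 + 1, 6 = 6*1).
Back-substituting, 145*(52) + 359*(-21) = 1.
Scale by -23: particular solution (-1196, 483); reduce m mod 359: (240, -97).
General solution: m = 240 + 359t, n = -97 - 145t for integer t.
-839 ≤ 240 + 359t ≤ 8245 gives t ∈ [-3, 22], which is 26 values.

26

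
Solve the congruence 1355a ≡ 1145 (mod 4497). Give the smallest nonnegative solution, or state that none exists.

2938

gcd(4497, 1355) = 1  (4497 = 3×1355 + 432, 1355 = 3×432 + 59, 432 = 7×59 + 19, 59 = 3×19 + 2, 19 = 9×2 + 1, 2 = 2×1).
1 divides 1145, so solutions exist.
Back-substituting, 1355×(-2134) + 4497×(643) = 1.
So 1355×(-2134) ≡ 1 (mod 4497); multiply by 1145: a ≡ -2443430 (mod 4497).
Smallest nonnegative: a = -2443430 mod 4497 = 2938.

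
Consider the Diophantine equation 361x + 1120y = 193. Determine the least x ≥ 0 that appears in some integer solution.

953

gcd(1120, 361) = 1  (1120 = 3·361 + 37, 361 = 9·37 + 28, 37 = 1·28 + 9, 28 = 3·9 + 1, 9 = 9·1).
1 divides 193, so solutions exist.
Back-substituting, 361·(121) + 1120·(-39) = 1.
Scale by 193/1 = 193: (x₀, y₀) = (23353, -7527).
General solution: x = 23353 + 1120t, y = -7527 - 361t for integer t.
x ≥ 0: smallest is 23353 mod 1120 = 953 (at t = -20), with y = -307.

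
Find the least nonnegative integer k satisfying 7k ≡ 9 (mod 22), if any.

17

gcd(22, 7):
  22 = 3·7 + 1
  7 = 7·1
so gcd(22, 7) = 1.
1 divides 9, so solutions exist.
Back-substitute for Bézout coefficients:
  1 = 22 - 3·7
  ... = 7·(-3) + 22·(1)
So 7·(-3) ≡ 1 (mod 22); multiply by 9: k ≡ -27 (mod 22).
Smallest nonnegative: k = -27 mod 22 = 17.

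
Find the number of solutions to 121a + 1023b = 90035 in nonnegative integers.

gcd(1023, 121) = 11  (1023 = 8*121 + 55, 121 = 2*55 + 11, 55 = 5*11).
Back-substituting, 121*(17) + 1023*(-2) = 11.
Scale by 8185: one solution is (139145, -16370). Reduce a mod 93: (17, 86).
General: a = 17 + 93t, b = 86 - 11t.
a ≥ 0 ⇒ t ≥ 0; b ≥ 0 ⇒ t ≤ 7. So t ∈ [0, 7]: 8 solutions.

8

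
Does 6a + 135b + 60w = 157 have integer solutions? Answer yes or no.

no

gcd(135, 6):
  135 = 22·6 + 3
  6 = 2·3
so gcd(135, 6) = 3.
gcd(3, 60) = 3.
3 does not divide 157 (remainder 1), so no integer solutions.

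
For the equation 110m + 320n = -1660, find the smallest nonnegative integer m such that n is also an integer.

gcd(320, 110):
  320 = 2·110 + 100
  110 = 1·100 + 10
  100 = 10·10
so gcd(320, 110) = 10.
10 divides -1660, so solutions exist.
Back-substitute for Bézout coefficients:
  10 = 110 - 1·100
  ... = 110·(3) + 320·(-1)
Scale by -1660/10 = -166: (m₀, n₀) = (-498, 166).
General solution: m = -498 + 32t, n = 166 - 11t for integer t.
m ≥ 0: smallest is -498 mod 32 = 14 (at t = 16), with n = -10.

14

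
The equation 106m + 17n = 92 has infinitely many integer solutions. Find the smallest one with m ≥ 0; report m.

gcd(106, 17) = 1.
1 divides 92, so solutions exist.
By Bézout, 106·(-4) + 17·(25) = 1.
Scale by 92/1 = 92: (m₀, n₀) = (-368, 2300).
General solution: m = -368 + 17t, n = 2300 - 106t for integer t.
m ≥ 0: smallest is -368 mod 17 = 6 (at t = 22), with n = -32.

6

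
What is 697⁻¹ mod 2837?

gcd(2837, 697) = 1  (2837 = 4*697 + 49, 697 = 14*49 + 11, 49 = 4*11 + 5, 11 = 2*5 + 1, 5 = 5*1).
Back-substituting, 697*(521) + 2837*(-128) = 1.
So 697*521 ≡ 1 (mod 2837), and 521 mod 2837 = 521.

521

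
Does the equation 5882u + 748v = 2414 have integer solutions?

gcd(5882, 748) = 34.
34 divides 2414, so integer solutions exist.

yes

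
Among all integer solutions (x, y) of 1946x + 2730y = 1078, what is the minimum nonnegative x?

23

gcd(2730, 1946) = 14  (2730 = 1·1946 + 784, 1946 = 2·784 + 378, 784 = 2·378 + 28, 378 = 13·28 + 14, 28 = 2·14).
14 divides 1078, so solutions exist.
Back-substituting, 1946·(94) + 2730·(-67) = 14.
Scale by 1078/14 = 77: (x₀, y₀) = (7238, -5159).
General solution: x = 7238 + 195t, y = -5159 - 139t for integer t.
x ≥ 0: smallest is 7238 mod 195 = 23 (at t = -37), with y = -16.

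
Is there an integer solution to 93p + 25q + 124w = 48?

yes

gcd(93, 25):
  93 = 3*25 + 18
  25 = 1*18 + 7
  18 = 2*7 + 4
  7 = 1*4 + 3
  4 = 1*3 + 1
  3 = 3*1
so gcd(93, 25) = 1.
gcd(1, 124) = 1.
1 divides 48, so integer solutions exist.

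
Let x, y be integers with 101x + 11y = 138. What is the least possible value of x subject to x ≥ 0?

gcd(101, 11) = 1  (101 = 9×11 + 2, 11 = 5×2 + 1, 2 = 2×1).
1 divides 138, so solutions exist.
Back-substituting, 101×(-5) + 11×(46) = 1.
Scale by 138/1 = 138: (x₀, y₀) = (-690, 6348).
General solution: x = -690 + 11t, y = 6348 - 101t for integer t.
x ≥ 0: smallest is -690 mod 11 = 3 (at t = 63), with y = -15.

3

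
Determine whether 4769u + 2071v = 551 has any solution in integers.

gcd(4769, 2071) = 19  (4769 = 2×2071 + 627, 2071 = 3×627 + 190, 627 = 3×190 + 57, 190 = 3×57 + 19, 57 = 3×19).
19 divides 551, so integer solutions exist.

yes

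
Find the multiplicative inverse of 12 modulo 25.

23

gcd(25, 12) = 1  (25 = 2·12 + 1, 12 = 12·1).
Back-substituting, 12·(-2) + 25·(1) = 1.
So 12·-2 ≡ 1 (mod 25), and -2 mod 25 = 23.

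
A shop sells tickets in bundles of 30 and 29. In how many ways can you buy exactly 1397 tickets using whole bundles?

2

Need nonnegative integers with 30j + 29k = 1397.
gcd(30, 29) = 1, and 30·(1) + 29·(-1) = 1.
So (j₀, k₀) = (1397, -1397); general j = 1397 + 29t, k = -1397 - 30t.
j ≥ 0 ⇒ t ≥ -48; k ≥ 0 ⇒ t ≤ -47. That's 2 values of t.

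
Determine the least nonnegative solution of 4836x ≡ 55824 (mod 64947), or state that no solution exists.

gcd(64947, 4836) = 3.
3 divides 55824, so solutions exist.
By Bézout, 4836*(1437) + 64947*(-107) = 3.
So 4836*(1437) ≡ 3 (mod 64947); multiply by 18608: x ≡ 26739696 (mod 21649).
Smallest nonnegative: x = 26739696 mod 21649 = 3181.

3181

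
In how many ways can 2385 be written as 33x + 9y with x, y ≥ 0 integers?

gcd(33, 9):
  33 = 3×9 + 6
  9 = 1×6 + 3
  6 = 2×3
so gcd(33, 9) = 3.
Back-substitute for Bézout coefficients:
  3 = 9 - 1×6
  ... = 33×(-1) + 9×(4)
Scale by 795: one solution is (-795, 3180). Reduce x mod 3: (0, 265).
General: x = 0 + 3t, y = 265 - 11t.
x ≥ 0 ⇒ t ≥ 0; y ≥ 0 ⇒ t ≤ 24. So t ∈ [0, 24]: 25 solutions.

25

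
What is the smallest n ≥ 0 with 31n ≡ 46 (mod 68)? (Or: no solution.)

30

gcd(68, 31) = 1.
1 divides 46, so solutions exist.
By Bézout, 31×(11) + 68×(-5) = 1.
So 31×(11) ≡ 1 (mod 68); multiply by 46: n ≡ 506 (mod 68).
Smallest nonnegative: n = 506 mod 68 = 30.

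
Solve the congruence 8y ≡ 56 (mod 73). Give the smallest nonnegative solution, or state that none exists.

gcd(73, 8) = 1  (73 = 9·8 + 1, 8 = 8·1).
1 divides 56, so solutions exist.
Back-substituting, 8·(-9) + 73·(1) = 1.
So 8·(-9) ≡ 1 (mod 73); multiply by 56: y ≡ -504 (mod 73).
Smallest nonnegative: y = -504 mod 73 = 7.

7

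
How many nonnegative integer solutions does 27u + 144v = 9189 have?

21

gcd(144, 27):
  144 = 5×27 + 9
  27 = 3×9
so gcd(144, 27) = 9.
Back-substitute for Bézout coefficients:
  9 = 144 - 5×27
  ... = 27×(-5) + 144×(1)
Scale by 1021: one solution is (-5105, 1021). Reduce u mod 16: (15, 61).
General: u = 15 + 16t, v = 61 - 3t.
u ≥ 0 ⇒ t ≥ 0; v ≥ 0 ⇒ t ≤ 20. So t ∈ [0, 20]: 21 solutions.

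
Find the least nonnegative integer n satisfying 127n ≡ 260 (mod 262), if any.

66

gcd(262, 127) = 1  (262 = 2·127 + 8, 127 = 15·8 + 7, 8 = 1·7 + 1, 7 = 7·1).
1 divides 260, so solutions exist.
Back-substituting, 127·(-33) + 262·(16) = 1.
So 127·(-33) ≡ 1 (mod 262); multiply by 260: n ≡ -8580 (mod 262).
Smallest nonnegative: n = -8580 mod 262 = 66.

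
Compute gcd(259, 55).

1

gcd(259, 55):
  259 = 4·55 + 39
  55 = 1·39 + 16
  39 = 2·16 + 7
  16 = 2·7 + 2
  7 = 3·2 + 1
  2 = 2·1
so gcd(259, 55) = 1.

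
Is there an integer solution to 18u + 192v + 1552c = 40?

gcd(192, 18) = 6  (192 = 10×18 + 12, 18 = 1×12 + 6, 12 = 2×6).
gcd(6, 1552) = 2.
2 divides 40, so integer solutions exist.

yes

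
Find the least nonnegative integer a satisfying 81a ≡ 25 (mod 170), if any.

gcd(170, 81) = 1  (170 = 2*81 + 8, 81 = 10*8 + 1, 8 = 8*1).
1 divides 25, so solutions exist.
Back-substituting, 81*(21) + 170*(-10) = 1.
So 81*(21) ≡ 1 (mod 170); multiply by 25: a ≡ 525 (mod 170).
Smallest nonnegative: a = 525 mod 170 = 15.

15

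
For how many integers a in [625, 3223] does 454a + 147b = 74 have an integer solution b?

17

gcd(454, 147) = 1.
By Bézout, 454·(34) + 147·(-105) = 1.
Particular solution: (17, -52).
General solution: a = 17 + 147t, b = -52 - 454t for integer t.
625 ≤ 17 + 147t ≤ 3223 gives t ∈ [5, 21], which is 17 values.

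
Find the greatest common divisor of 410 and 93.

1

gcd(410, 93):
  410 = 4*93 + 38
  93 = 2*38 + 17
  38 = 2*17 + 4
  17 = 4*4 + 1
  4 = 4*1
so gcd(410, 93) = 1.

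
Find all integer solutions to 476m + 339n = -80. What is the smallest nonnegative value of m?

185

gcd(476, 339):
  476 = 1*339 + 137
  339 = 2*137 + 65
  137 = 2*65 + 7
  65 = 9*7 + 2
  7 = 3*2 + 1
  2 = 2*1
so gcd(476, 339) = 1.
1 divides -80, so solutions exist.
Back-substitute for Bézout coefficients:
  1 = 7 - 3*2
  ... = 476*(146) + 339*(-205)
Scale by -80/1 = -80: (m₀, n₀) = (-11680, 16400).
General solution: m = -11680 + 339t, n = 16400 - 476t for integer t.
m ≥ 0: smallest is -11680 mod 339 = 185 (at t = 35), with n = -260.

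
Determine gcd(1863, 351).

27

gcd(1863, 351):
  1863 = 5·351 + 108
  351 = 3·108 + 27
  108 = 4·27
so gcd(1863, 351) = 27.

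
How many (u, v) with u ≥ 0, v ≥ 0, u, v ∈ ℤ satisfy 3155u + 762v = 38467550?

16

gcd(3155, 762):
  3155 = 4·762 + 107
  762 = 7·107 + 13
  107 = 8·13 + 3
  13 = 4·3 + 1
  3 = 3·1
so gcd(3155, 762) = 1.
Back-substitute for Bézout coefficients:
  1 = 13 - 4·3
  ... = 3155·(-235) + 762·(973)
Scale by 38467550: one solution is (-9039874250, 37428926150). Reduce u mod 762: (736, 47435).
General: u = 736 + 762t, v = 47435 - 3155t.
u ≥ 0 ⇒ t ≥ 0; v ≥ 0 ⇒ t ≤ 15. So t ∈ [0, 15]: 16 solutions.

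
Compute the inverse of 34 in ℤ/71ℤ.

gcd(71, 34) = 1.
By Bézout, 34*(23) + 71*(-11) = 1.
So 34*23 ≡ 1 (mod 71), and 23 mod 71 = 23.

23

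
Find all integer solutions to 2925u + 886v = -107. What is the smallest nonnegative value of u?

gcd(2925, 886):
  2925 = 3*886 + 267
  886 = 3*267 + 85
  267 = 3*85 + 12
  85 = 7*12 + 1
  12 = 12*1
so gcd(2925, 886) = 1.
1 divides -107, so solutions exist.
Back-substitute for Bézout coefficients:
  1 = 85 - 7*12
  ... = 2925*(-73) + 886*(241)
Scale by -107/1 = -107: (u₀, v₀) = (7811, -25787).
General solution: u = 7811 + 886t, v = -25787 - 2925t for integer t.
u ≥ 0: smallest is 7811 mod 886 = 723 (at t = -8), with v = -2387.

723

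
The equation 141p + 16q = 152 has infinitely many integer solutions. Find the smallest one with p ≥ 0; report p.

8

gcd(141, 16):
  141 = 8·16 + 13
  16 = 1·13 + 3
  13 = 4·3 + 1
  3 = 3·1
so gcd(141, 16) = 1.
1 divides 152, so solutions exist.
Back-substitute for Bézout coefficients:
  1 = 13 - 4·3
  ... = 141·(5) + 16·(-44)
Scale by 152/1 = 152: (p₀, q₀) = (760, -6688).
General solution: p = 760 + 16t, q = -6688 - 141t for integer t.
p ≥ 0: smallest is 760 mod 16 = 8 (at t = -47), with q = -61.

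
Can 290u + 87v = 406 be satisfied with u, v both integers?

gcd(290, 87) = 29  (290 = 3*87 + 29, 87 = 3*29).
29 divides 406, so integer solutions exist.

yes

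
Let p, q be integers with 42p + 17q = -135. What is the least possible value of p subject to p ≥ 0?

gcd(42, 17):
  42 = 2×17 + 8
  17 = 2×8 + 1
  8 = 8×1
so gcd(42, 17) = 1.
1 divides -135, so solutions exist.
Back-substitute for Bézout coefficients:
  1 = 17 - 2×8
  ... = 42×(-2) + 17×(5)
Scale by -135/1 = -135: (p₀, q₀) = (270, -675).
General solution: p = 270 + 17t, q = -675 - 42t for integer t.
p ≥ 0: smallest is 270 mod 17 = 15 (at t = -15), with q = -45.

15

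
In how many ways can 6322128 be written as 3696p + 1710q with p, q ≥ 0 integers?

gcd(3696, 1710):
  3696 = 2*1710 + 276
  1710 = 6*276 + 54
  276 = 5*54 + 6
  54 = 9*6
so gcd(3696, 1710) = 6.
Back-substitute for Bézout coefficients:
  6 = 276 - 5*54
  ... = 3696*(31) + 1710*(-67)
Scale by 1053688: one solution is (32664328, -70597096). Reduce p mod 285: (193, 3280).
General: p = 193 + 285t, q = 3280 - 616t.
p ≥ 0 ⇒ t ≥ 0; q ≥ 0 ⇒ t ≤ 5. So t ∈ [0, 5]: 6 solutions.

6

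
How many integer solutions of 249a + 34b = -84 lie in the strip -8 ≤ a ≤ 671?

20

gcd(249, 34) = 1  (249 = 7·34 + 11, 34 = 3·11 + 1, 11 = 11·1).
Back-substituting, 249·(-3) + 34·(22) = 1.
Scale by -84: particular solution (252, -1848); reduce a mod 34: (14, -105).
General solution: a = 14 + 34t, b = -105 - 249t for integer t.
-8 ≤ 14 + 34t ≤ 671 gives t ∈ [0, 19], which is 20 values.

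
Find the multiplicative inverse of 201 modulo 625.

gcd(625, 201) = 1  (625 = 3*201 + 22, 201 = 9*22 + 3, 22 = 7*3 + 1, 3 = 3*1).
Back-substituting, 201*(-199) + 625*(64) = 1.
So 201*-199 ≡ 1 (mod 625), and -199 mod 625 = 426.

426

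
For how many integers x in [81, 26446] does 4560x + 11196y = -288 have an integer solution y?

gcd(11196, 4560):
  11196 = 2×4560 + 2076
  4560 = 2×2076 + 408
  2076 = 5×408 + 36
  408 = 11×36 + 12
  36 = 3×12
so gcd(11196, 4560) = 12.
Back-substitute for Bézout coefficients:
  12 = 408 - 11×36
  ... = 4560×(302) + 11196×(-123)
Scale by -24: particular solution (-7248, 2952); reduce x mod 933: (216, -88).
General solution: x = 216 + 933t, y = -88 - 380t for integer t.
81 ≤ 216 + 933t ≤ 26446 gives t ∈ [0, 28], which is 29 values.

29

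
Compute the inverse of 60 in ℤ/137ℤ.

gcd(137, 60) = 1.
By Bézout, 60×(16) + 137×(-7) = 1.
So 60×16 ≡ 1 (mod 137), and 16 mod 137 = 16.

16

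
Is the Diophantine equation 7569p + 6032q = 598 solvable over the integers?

no

gcd(7569, 6032) = 29.
29 does not divide 598 (remainder 18), so no integer solutions.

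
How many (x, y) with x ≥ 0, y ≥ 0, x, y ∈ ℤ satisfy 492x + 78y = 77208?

12

gcd(492, 78) = 6.
By Bézout, 492·(-3) + 78·(19) = 6.
One solution: (6, 952).
General: x = 6 + 13t, y = 952 - 82t.
x ≥ 0 ⇒ t ≥ 0; y ≥ 0 ⇒ t ≤ 11. So t ∈ [0, 11]: 12 solutions.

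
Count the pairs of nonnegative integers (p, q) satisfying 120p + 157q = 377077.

21

gcd(157, 120):
  157 = 1·120 + 37
  120 = 3·37 + 9
  37 = 4·9 + 1
  9 = 9·1
so gcd(157, 120) = 1.
Back-substitute for Bézout coefficients:
  1 = 37 - 4·9
  ... = 120·(-17) + 157·(13)
Scale by 377077: one solution is (-6410309, 4902001). Reduce p mod 157: (1, 2401).
General: p = 1 + 157t, q = 2401 - 120t.
p ≥ 0 ⇒ t ≥ 0; q ≥ 0 ⇒ t ≤ 20. So t ∈ [0, 20]: 21 solutions.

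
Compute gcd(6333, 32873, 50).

gcd(32873, 6333) = 1  (32873 = 5×6333 + 1208, 6333 = 5×1208 + 293, 1208 = 4×293 + 36, 293 = 8×36 + 5, 36 = 7×5 + 1, 5 = 5×1).
gcd(1, 50) = 1.

1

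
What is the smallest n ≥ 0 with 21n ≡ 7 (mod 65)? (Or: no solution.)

gcd(65, 21) = 1  (65 = 3×21 + 2, 21 = 10×2 + 1, 2 = 2×1).
1 divides 7, so solutions exist.
Back-substituting, 21×(31) + 65×(-10) = 1.
So 21×(31) ≡ 1 (mod 65); multiply by 7: n ≡ 217 (mod 65).
Smallest nonnegative: n = 217 mod 65 = 22.

22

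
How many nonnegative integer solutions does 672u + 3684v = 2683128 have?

13

gcd(3684, 672):
  3684 = 5*672 + 324
  672 = 2*324 + 24
  324 = 13*24 + 12
  24 = 2*12
so gcd(3684, 672) = 12.
Back-substitute for Bézout coefficients:
  12 = 324 - 13*24
  ... = 672*(-148) + 3684*(27)
Scale by 223594: one solution is (-33091912, 6037038). Reduce u mod 307: (232, 686).
General: u = 232 + 307t, v = 686 - 56t.
u ≥ 0 ⇒ t ≥ 0; v ≥ 0 ⇒ t ≤ 12. So t ∈ [0, 12]: 13 solutions.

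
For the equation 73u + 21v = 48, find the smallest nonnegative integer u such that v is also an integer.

gcd(73, 21) = 1.
1 divides 48, so solutions exist.
By Bézout, 73×(-2) + 21×(7) = 1.
Scale by 48/1 = 48: (u₀, v₀) = (-96, 336).
General solution: u = -96 + 21t, v = 336 - 73t for integer t.
u ≥ 0: smallest is -96 mod 21 = 9 (at t = 5), with v = -29.

9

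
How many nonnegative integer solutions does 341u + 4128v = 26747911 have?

19

gcd(4128, 341) = 1.
By Bézout, 341×(1949) + 4128×(-161) = 1.
One solution: (395, 6447).
General: u = 395 + 4128t, v = 6447 - 341t.
u ≥ 0 ⇒ t ≥ 0; v ≥ 0 ⇒ t ≤ 18. So t ∈ [0, 18]: 19 solutions.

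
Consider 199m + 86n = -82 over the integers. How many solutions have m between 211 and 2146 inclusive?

22

gcd(199, 86) = 1.
By Bézout, 199·(-35) + 86·(81) = 1.
Particular solution: (32, -75).
General solution: m = 32 + 86t, n = -75 - 199t for integer t.
211 ≤ 32 + 86t ≤ 2146 gives t ∈ [3, 24], which is 22 values.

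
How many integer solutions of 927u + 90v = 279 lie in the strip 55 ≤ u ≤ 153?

10

gcd(927, 90):
  927 = 10×90 + 27
  90 = 3×27 + 9
  27 = 3×9
so gcd(927, 90) = 9.
Back-substitute for Bézout coefficients:
  9 = 90 - 3×27
  ... = 927×(-3) + 90×(31)
Scale by 31: particular solution (-93, 961); reduce u mod 10: (7, -69).
General solution: u = 7 + 10t, v = -69 - 103t for integer t.
55 ≤ 7 + 10t ≤ 153 gives t ∈ [5, 14], which is 10 values.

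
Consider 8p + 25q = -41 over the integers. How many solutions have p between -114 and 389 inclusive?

gcd(25, 8) = 1.
By Bézout, 8×(-3) + 25×(1) = 1.
Particular solution: (23, -9).
General solution: p = 23 + 25t, q = -9 - 8t for integer t.
-114 ≤ 23 + 25t ≤ 389 gives t ∈ [-5, 14], which is 20 values.

20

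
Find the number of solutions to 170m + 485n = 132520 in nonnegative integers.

8

gcd(485, 170):
  485 = 2×170 + 145
  170 = 1×145 + 25
  145 = 5×25 + 20
  25 = 1×20 + 5
  20 = 4×5
so gcd(485, 170) = 5.
Back-substitute for Bézout coefficients:
  5 = 25 - 1×20
  ... = 170×(20) + 485×(-7)
Scale by 26504: one solution is (530080, -185528). Reduce m mod 97: (72, 248).
General: m = 72 + 97t, n = 248 - 34t.
m ≥ 0 ⇒ t ≥ 0; n ≥ 0 ⇒ t ≤ 7. So t ∈ [0, 7]: 8 solutions.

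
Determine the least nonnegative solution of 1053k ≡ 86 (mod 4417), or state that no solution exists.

gcd(4417, 1053) = 1  (4417 = 4·1053 + 205, 1053 = 5·205 + 28, 205 = 7·28 + 9, 28 = 3·9 + 1, 9 = 9·1).
1 divides 86, so solutions exist.
Back-substituting, 1053·(474) + 4417·(-113) = 1.
So 1053·(474) ≡ 1 (mod 4417); multiply by 86: k ≡ 40764 (mod 4417).
Smallest nonnegative: k = 40764 mod 4417 = 1011.

1011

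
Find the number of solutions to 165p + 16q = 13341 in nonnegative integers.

gcd(165, 16) = 1.
By Bézout, 165*(-3) + 16*(31) = 1.
One solution: (9, 741).
General: p = 9 + 16t, q = 741 - 165t.
p ≥ 0 ⇒ t ≥ 0; q ≥ 0 ⇒ t ≤ 4. So t ∈ [0, 4]: 5 solutions.

5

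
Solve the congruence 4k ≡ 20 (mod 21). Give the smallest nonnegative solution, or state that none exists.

gcd(21, 4):
  21 = 5×4 + 1
  4 = 4×1
so gcd(21, 4) = 1.
1 divides 20, so solutions exist.
Back-substitute for Bézout coefficients:
  1 = 21 - 5×4
  ... = 4×(-5) + 21×(1)
So 4×(-5) ≡ 1 (mod 21); multiply by 20: k ≡ -100 (mod 21).
Smallest nonnegative: k = -100 mod 21 = 5.

5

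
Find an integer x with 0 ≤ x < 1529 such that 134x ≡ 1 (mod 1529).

gcd(1529, 134) = 1  (1529 = 11·134 + 55, 134 = 2·55 + 24, 55 = 2·24 + 7, 24 = 3·7 + 3, 7 = 2·3 + 1, 3 = 3·1).
Back-substituting, 134·(-445) + 1529·(39) = 1.
So 134·-445 ≡ 1 (mod 1529), and -445 mod 1529 = 1084.

1084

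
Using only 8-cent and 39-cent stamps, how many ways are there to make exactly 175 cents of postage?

Need nonnegative integers with 8j + 39k = 175.
gcd(8, 39) = 1, and 8·(5) + 39·(-1) = 1.
So (j₀, k₀) = (875, -175); general j = 875 + 39t, k = -175 - 8t.
j ≥ 0 ⇒ t ≥ -22; k ≥ 0 ⇒ t ≤ -22. That's 1 value of t.

1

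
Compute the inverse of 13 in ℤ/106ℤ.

gcd(106, 13) = 1.
By Bézout, 13·(49) + 106·(-6) = 1.
So 13·49 ≡ 1 (mod 106), and 49 mod 106 = 49.

49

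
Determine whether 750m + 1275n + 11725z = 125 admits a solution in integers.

gcd(1275, 750) = 75.
gcd(75, 11725) = 25.
25 divides 125, so integer solutions exist.

yes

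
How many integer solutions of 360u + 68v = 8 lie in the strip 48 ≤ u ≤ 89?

gcd(360, 68) = 4  (360 = 5*68 + 20, 68 = 3*20 + 8, 20 = 2*8 + 4, 8 = 2*4).
Back-substituting, 360*(7) + 68*(-37) = 4.
Scale by 2: particular solution (14, -74); reduce u mod 17: (14, -74).
General solution: u = 14 + 17t, v = -74 - 90t for integer t.
48 ≤ 14 + 17t ≤ 89 gives t ∈ [2, 4], which is 3 values.

3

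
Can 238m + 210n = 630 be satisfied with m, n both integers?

yes

gcd(238, 210) = 14  (238 = 1·210 + 28, 210 = 7·28 + 14, 28 = 2·14).
14 divides 630, so integer solutions exist.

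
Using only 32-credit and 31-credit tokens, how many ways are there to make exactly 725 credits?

Need nonnegative integers with 32j + 31k = 725.
gcd(32, 31) = 1, and 32·(1) + 31·(-1) = 1.
So (j₀, k₀) = (725, -725); general j = 725 + 31t, k = -725 - 32t.
j ≥ 0 ⇒ t ≥ -23; k ≥ 0 ⇒ t ≤ -23. That's 1 value of t.

1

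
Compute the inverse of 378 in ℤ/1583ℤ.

gcd(1583, 378) = 1  (1583 = 4*378 + 71, 378 = 5*71 + 23, 71 = 3*23 + 2, 23 = 11*2 + 1, 2 = 2*1).
Back-substituting, 378*(758) + 1583*(-181) = 1.
So 378*758 ≡ 1 (mod 1583), and 758 mod 1583 = 758.

758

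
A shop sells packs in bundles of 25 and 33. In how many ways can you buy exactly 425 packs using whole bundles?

1

Need nonnegative integers with 25j + 33k = 425.
gcd(25, 33) = 1, and 25·(4) + 33·(-3) = 1.
So (j₀, k₀) = (1700, -1275); general j = 1700 + 33t, k = -1275 - 25t.
j ≥ 0 ⇒ t ≥ -51; k ≥ 0 ⇒ t ≤ -51. That's 1 value of t.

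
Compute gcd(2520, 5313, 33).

gcd(5313, 2520) = 21  (5313 = 2×2520 + 273, 2520 = 9×273 + 63, 273 = 4×63 + 21, 63 = 3×21).
gcd(21, 33) = 3.

3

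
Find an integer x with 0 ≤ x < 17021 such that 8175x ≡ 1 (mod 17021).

15499

gcd(17021, 8175) = 1  (17021 = 2*8175 + 671, 8175 = 12*671 + 123, 671 = 5*123 + 56, 123 = 2*56 + 11, 56 = 5*11 + 1, 11 = 11*1).
Back-substituting, 8175*(-1522) + 17021*(731) = 1.
So 8175*-1522 ≡ 1 (mod 17021), and -1522 mod 17021 = 15499.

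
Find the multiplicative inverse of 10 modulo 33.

10

gcd(33, 10) = 1  (33 = 3·10 + 3, 10 = 3·3 + 1, 3 = 3·1).
Back-substituting, 10·(10) + 33·(-3) = 1.
So 10·10 ≡ 1 (mod 33), and 10 mod 33 = 10.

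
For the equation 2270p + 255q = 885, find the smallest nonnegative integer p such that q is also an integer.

gcd(2270, 255) = 5  (2270 = 8*255 + 230, 255 = 1*230 + 25, 230 = 9*25 + 5, 25 = 5*5).
5 divides 885, so solutions exist.
Back-substituting, 2270*(10) + 255*(-89) = 5.
Scale by 885/5 = 177: (p₀, q₀) = (1770, -15753).
General solution: p = 1770 + 51t, q = -15753 - 454t for integer t.
p ≥ 0: smallest is 1770 mod 51 = 36 (at t = -34), with q = -317.

36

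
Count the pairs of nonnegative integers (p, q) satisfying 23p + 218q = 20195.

gcd(218, 23) = 1.
By Bézout, 23×(19) + 218×(-2) = 1.
One solution: (25, 90).
General: p = 25 + 218t, q = 90 - 23t.
p ≥ 0 ⇒ t ≥ 0; q ≥ 0 ⇒ t ≤ 3. So t ∈ [0, 3]: 4 solutions.

4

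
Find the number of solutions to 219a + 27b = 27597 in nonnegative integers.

14

gcd(219, 27):
  219 = 8×27 + 3
  27 = 9×3
so gcd(219, 27) = 3.
Back-substitute for Bézout coefficients:
  3 = 219 - 8×27
  ... = 219×(1) + 27×(-8)
Scale by 9199: one solution is (9199, -73592). Reduce a mod 9: (1, 1014).
General: a = 1 + 9t, b = 1014 - 73t.
a ≥ 0 ⇒ t ≥ 0; b ≥ 0 ⇒ t ≤ 13. So t ∈ [0, 13]: 14 solutions.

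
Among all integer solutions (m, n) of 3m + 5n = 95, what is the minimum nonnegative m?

gcd(5, 3):
  5 = 1*3 + 2
  3 = 1*2 + 1
  2 = 2*1
so gcd(5, 3) = 1.
1 divides 95, so solutions exist.
Back-substitute for Bézout coefficients:
  1 = 3 - 1*2
  ... = 3*(2) + 5*(-1)
Scale by 95/1 = 95: (m₀, n₀) = (190, -95).
General solution: m = 190 + 5t, n = -95 - 3t for integer t.
m ≥ 0: smallest is 190 mod 5 = 0 (at t = -38), with n = 19.

0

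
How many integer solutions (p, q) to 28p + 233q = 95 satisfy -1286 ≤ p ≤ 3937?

22

gcd(233, 28) = 1.
By Bézout, 28*(25) + 233*(-3) = 1.
Particular solution: (45, -5).
General solution: p = 45 + 233t, q = -5 - 28t for integer t.
-1286 ≤ 45 + 233t ≤ 3937 gives t ∈ [-5, 16], which is 22 values.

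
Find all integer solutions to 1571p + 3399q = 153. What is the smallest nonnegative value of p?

gcd(3399, 1571):
  3399 = 2·1571 + 257
  1571 = 6·257 + 29
  257 = 8·29 + 25
  29 = 1·25 + 4
  25 = 6·4 + 1
  4 = 4·1
so gcd(3399, 1571) = 1.
1 divides 153, so solutions exist.
Back-substitute for Bézout coefficients:
  1 = 25 - 6·4
  ... = 1571·(-820) + 3399·(379)
Scale by 153/1 = 153: (p₀, q₀) = (-125460, 57987).
General solution: p = -125460 + 3399t, q = 57987 - 1571t for integer t.
p ≥ 0: smallest is -125460 mod 3399 = 303 (at t = 37), with q = -140.

303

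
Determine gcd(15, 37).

gcd(37, 15) = 1  (37 = 2*15 + 7, 15 = 2*7 + 1, 7 = 7*1).

1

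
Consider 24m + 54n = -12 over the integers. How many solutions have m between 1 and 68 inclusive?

8

gcd(54, 24) = 6  (54 = 2·24 + 6, 24 = 4·6).
Back-substituting, 24·(-2) + 54·(1) = 6.
Scale by -2: particular solution (4, -2); reduce m mod 9: (4, -2).
General solution: m = 4 + 9t, n = -2 - 4t for integer t.
1 ≤ 4 + 9t ≤ 68 gives t ∈ [0, 7], which is 8 values.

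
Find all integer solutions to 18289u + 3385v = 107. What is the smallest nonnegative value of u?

3328

gcd(18289, 3385):
  18289 = 5*3385 + 1364
  3385 = 2*1364 + 657
  1364 = 2*657 + 50
  657 = 13*50 + 7
  50 = 7*7 + 1
  7 = 7*1
so gcd(18289, 3385) = 1.
1 divides 107, so solutions exist.
Back-substitute for Bézout coefficients:
  1 = 50 - 7*7
  ... = 18289*(474) + 3385*(-2561)
Scale by 107/1 = 107: (u₀, v₀) = (50718, -274027).
General solution: u = 50718 + 3385t, v = -274027 - 18289t for integer t.
u ≥ 0: smallest is 50718 mod 3385 = 3328 (at t = -14), with v = -17981.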